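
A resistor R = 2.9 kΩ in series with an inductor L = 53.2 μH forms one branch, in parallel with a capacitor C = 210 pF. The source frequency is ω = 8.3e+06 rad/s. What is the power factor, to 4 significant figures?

0.1954

X_L = ωL = 441.6 Ω
X_C = 1/(ωC) = 573.7 Ω
Branch 1 (R+jX_L): Z₁ = 2900 + j441.6 Ω, |Z₁| = 2933 Ω
Branch 2 (−jX_C): Z₂ = −j573.7 Ω
Parallel: Z = Z₁Z₂/(Z₁+Z₂), |Z| = 579.7 Ω, ∠Z = -78.73°
cos φ = cos(-78.73°) = 0.1954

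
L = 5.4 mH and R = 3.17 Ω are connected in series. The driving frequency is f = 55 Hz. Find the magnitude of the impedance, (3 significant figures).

3.68 Ω

ω = 2πf = 345.6 rad/s
X_L = ωL = 1.87 Ω
Z = 3.17 + j1.87 Ω
|Z| = √(3.17² + 1.87²) = 3.68 Ω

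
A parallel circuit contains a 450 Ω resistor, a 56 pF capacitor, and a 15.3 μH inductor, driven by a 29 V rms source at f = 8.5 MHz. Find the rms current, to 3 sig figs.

ω = 2πf = 5.341e+07 rad/s
X_L = ωL = 817 Ω
X_C = 1/(ωC) = 334 Ω
Parallel: admittances add. Y = 1/R + 1/(jωL) + jωC
Y = (0.00222 + j0.00177) S
|Y| = 0.00284 S → |Z| = 1/|Y| = 352 Ω, ∠Z = −∠Y = -38.5°
I = V/|Z| = 29/352 = 82.3 mA

82.3 mA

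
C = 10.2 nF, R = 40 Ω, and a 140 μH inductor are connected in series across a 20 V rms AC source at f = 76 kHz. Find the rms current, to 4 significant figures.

ω = 2πf = 477500 rad/s
X_L = ωL = 66.85 Ω
X_C = 1/(ωC) = 205.3 Ω
Net reactance X = X_L − X_C = -138.5 Ω
Z = 40.00 − j138.5 Ω
|Z| = √(40.00² + 138.5²) = 144.1 Ω
I = V/|Z| = 20/144.1 = 138.8 mA

138.8 mA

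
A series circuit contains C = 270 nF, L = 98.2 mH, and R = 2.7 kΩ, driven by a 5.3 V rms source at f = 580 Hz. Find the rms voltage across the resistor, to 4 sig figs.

5.149 V

ω = 2πf = 3644 rad/s
X_L = ωL = 357.9 Ω
X_C = 1/(ωC) = 1016 Ω
Net reactance X = X_L − X_C = -658.4 Ω
Z = 2700 − j658.4 Ω
|Z| = √(2700² + 658.4²) = 2779 Ω
I = V/|Z| = 1.907 mA
V_R = I·|Z_R| = 0.001907 × 2700 = 5.149 V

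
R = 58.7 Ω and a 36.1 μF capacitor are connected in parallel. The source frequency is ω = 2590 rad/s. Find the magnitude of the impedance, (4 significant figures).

X_C = 1/(ωC) = 10.70 Ω
Parallel: admittances add. Y = 1/R + jωC
Y = (0.01704 + j0.09350) S
|Y| = 0.09504 S → |Z| = 1/|Y| = 10.52 Ω, ∠Z = −∠Y = -79.67°

10.52 Ω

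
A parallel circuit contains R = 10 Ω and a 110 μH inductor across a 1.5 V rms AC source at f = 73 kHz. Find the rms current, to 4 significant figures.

ω = 2πf = 458700 rad/s
X_L = ωL = 50.45 Ω
Parallel: admittances add. Y = 1/R + 1/(jωL)
Y = (0.1000 − j0.01982) S
|Y| = 0.1019 S → |Z| = 1/|Y| = 9.809 Ω, ∠Z = −∠Y = 11.21°
I = V/|Z| = 1.5/9.809 = 152.9 mA

152.9 mA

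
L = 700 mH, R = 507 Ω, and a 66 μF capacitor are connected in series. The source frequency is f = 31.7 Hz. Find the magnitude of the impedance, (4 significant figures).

510.9 Ω

ω = 2πf = 199.2 rad/s
X_L = ωL = 139.4 Ω
X_C = 1/(ωC) = 76.07 Ω
Net reactance X = X_L − X_C = 63.35 Ω
Z = 507.0 + j63.35 Ω
|Z| = √(507.0² + 63.35²) = 510.9 Ω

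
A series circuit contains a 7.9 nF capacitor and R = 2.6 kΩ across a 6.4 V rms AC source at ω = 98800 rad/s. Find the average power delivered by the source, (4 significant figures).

12.68 mW

X_C = 1/(ωC) = 1281 Ω
Z = 2600 − j1281 Ω
|Z| = √(2600² + 1281²) = 2899 Ω
∠Z = arctan(-1281/2600) = -26.23°
I = V/|Z| = 2.208 mA
P = VI cos φ = 6.4 × 0.002208 × cos(-26.23°) = 12.68 mW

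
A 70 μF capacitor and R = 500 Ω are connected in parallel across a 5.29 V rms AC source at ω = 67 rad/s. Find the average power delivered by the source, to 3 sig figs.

X_C = 1/(ωC) = 213 Ω
Parallel: admittances add. Y = 1/R + jωC
Y = (0.00200 + j0.00469) S
|Y| = 0.00510 S → |Z| = 1/|Y| = 196 Ω, ∠Z = −∠Y = -66.9°
I = V/|Z| = 27.0 mA
P = VI cos φ = 5.29 × 0.0270 × cos(-66.9°) = 56.0 mW

56.0 mW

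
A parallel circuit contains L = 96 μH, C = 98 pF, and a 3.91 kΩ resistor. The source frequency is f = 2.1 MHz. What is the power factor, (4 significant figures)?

0.4528

ω = 2πf = 1.319e+07 rad/s
X_L = ωL = 1267 Ω
X_C = 1/(ωC) = 773.3 Ω
Parallel: admittances add. Y = 1/R + 1/(jωL) + jωC
Y = (0.0002558 + j0.0005036) S
|Y| = 0.0005648 S → |Z| = 1/|Y| = 1770 Ω, ∠Z = −∠Y = -63.08°
cos φ = cos(-63.08°) = 0.4528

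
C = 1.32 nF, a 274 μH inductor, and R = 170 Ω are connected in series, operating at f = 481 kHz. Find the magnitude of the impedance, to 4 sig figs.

601.9 Ω

ω = 2πf = 3.022e+06 rad/s
X_L = ωL = 828.1 Ω
X_C = 1/(ωC) = 250.7 Ω
Net reactance X = X_L − X_C = 577.4 Ω
Z = 170.0 + j577.4 Ω
|Z| = √(170.0² + 577.4²) = 601.9 Ω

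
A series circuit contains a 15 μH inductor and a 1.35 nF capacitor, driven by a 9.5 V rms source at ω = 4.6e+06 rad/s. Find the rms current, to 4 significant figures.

X_L = ωL = 69.00 Ω
X_C = 1/(ωC) = 161.0 Ω
Net reactance X = X_L − X_C = -92.03 Ω
Z = − j92.03 Ω
|Z| = √(0² + 92.03²) = 92.03 Ω
I = V/|Z| = 9.5/92.03 = 103.2 mA

103.2 mA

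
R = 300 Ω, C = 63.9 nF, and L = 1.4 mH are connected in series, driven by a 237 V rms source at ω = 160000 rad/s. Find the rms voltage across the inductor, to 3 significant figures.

163 V

X_L = ωL = 224 Ω
X_C = 1/(ωC) = 97.8 Ω
Net reactance X = X_L − X_C = 126 Ω
Z = 300 + j126 Ω
|Z| = √(300² + 126²) = 325 Ω
I = V/|Z| = 728 mA
V_L = I·|Z_L| = 0.728 × 224 = 163 V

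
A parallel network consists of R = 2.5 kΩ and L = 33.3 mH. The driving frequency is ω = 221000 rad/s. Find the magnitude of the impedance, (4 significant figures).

2367 Ω

X_L = ωL = 7359 Ω
Parallel: admittances add. Y = 1/R + 1/(jωL)
Y = (0.0004000 − j0.0001359) S
|Y| = 0.0004225 S → |Z| = 1/|Y| = 2367 Ω, ∠Z = −∠Y = 18.76°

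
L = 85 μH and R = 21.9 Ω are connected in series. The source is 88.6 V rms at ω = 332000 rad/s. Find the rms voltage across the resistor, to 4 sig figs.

54.32 V

X_L = ωL = 28.22 Ω
Z = 21.90 + j28.22 Ω
|Z| = √(21.90² + 28.22²) = 35.72 Ω
I = V/|Z| = 2.480 A
V_R = I·|Z_R| = 2.480 × 21.90 = 54.32 V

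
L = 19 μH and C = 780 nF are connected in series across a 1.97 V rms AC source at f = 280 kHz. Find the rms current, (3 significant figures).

60.2 mA

ω = 2πf = 1.759e+06 rad/s
X_L = ωL = 33.4 Ω
X_C = 1/(ωC) = 0.729 Ω
Net reactance X = X_L − X_C = 32.7 Ω
Z = j32.7 Ω
|Z| = √(0² + 32.7²) = 32.7 Ω
I = V/|Z| = 1.97/32.7 = 60.2 mA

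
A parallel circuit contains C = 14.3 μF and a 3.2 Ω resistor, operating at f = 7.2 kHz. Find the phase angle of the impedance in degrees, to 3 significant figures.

ω = 2πf = 45240 rad/s
X_C = 1/(ωC) = 1.55 Ω
Parallel: admittances add. Y = 1/R + jωC
Y = (0.312 + j0.647) S
|Y| = 0.718 S → |Z| = 1/|Y| = 1.39 Ω, ∠Z = −∠Y = -64.2°

-64.2°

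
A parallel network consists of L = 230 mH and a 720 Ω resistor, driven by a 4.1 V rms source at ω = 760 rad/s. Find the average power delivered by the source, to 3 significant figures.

X_L = ωL = 175 Ω
Parallel: admittances add. Y = 1/R + 1/(jωL)
Y = (0.00139 − j0.00572) S
|Y| = 0.00589 S → |Z| = 1/|Y| = 170 Ω, ∠Z = −∠Y = 76.4°
I = V/|Z| = 24.1 mA
P = VI cos φ = 4.1 × 0.0241 × cos(76.4°) = 23.3 mW

23.3 mW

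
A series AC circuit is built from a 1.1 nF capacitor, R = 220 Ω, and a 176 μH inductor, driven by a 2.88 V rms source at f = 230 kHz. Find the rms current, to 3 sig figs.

ω = 2πf = 1.445e+06 rad/s
X_L = ωL = 254 Ω
X_C = 1/(ωC) = 629 Ω
Net reactance X = X_L − X_C = -375 Ω
Z = 220 − j375 Ω
|Z| = √(220² + 375²) = 435 Ω
I = V/|Z| = 2.88/435 = 6.63 mA

6.63 mA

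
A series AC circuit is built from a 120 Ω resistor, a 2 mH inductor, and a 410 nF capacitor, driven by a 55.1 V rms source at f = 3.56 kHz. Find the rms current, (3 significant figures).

ω = 2πf = 22370 rad/s
X_L = ωL = 44.7 Ω
X_C = 1/(ωC) = 109 Ω
Net reactance X = X_L − X_C = -64.3 Ω
Z = 120 − j64.3 Ω
|Z| = √(120² + 64.3²) = 136 Ω
I = V/|Z| = 55.1/136 = 405 mA

405 mA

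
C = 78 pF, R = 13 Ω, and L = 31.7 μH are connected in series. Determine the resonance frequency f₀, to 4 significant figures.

ω₀ = 1/√(LC) = 1/√(3.17e-05 × 7.8e-11) = 2.011e+07 rad/s
f₀ = ω₀/(2π) = 3.201 MHz

3.201 MHz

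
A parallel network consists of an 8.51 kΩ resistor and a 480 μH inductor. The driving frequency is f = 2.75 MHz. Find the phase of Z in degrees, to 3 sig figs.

45.7°

ω = 2πf = 1.728e+07 rad/s
X_L = ωL = 8290 Ω
Parallel: admittances add. Y = 1/R + 1/(jωL)
Y = (0.000118 − j0.000121) S
|Y| = 0.000168 S → |Z| = 1/|Y| = 5940 Ω, ∠Z = −∠Y = 45.7°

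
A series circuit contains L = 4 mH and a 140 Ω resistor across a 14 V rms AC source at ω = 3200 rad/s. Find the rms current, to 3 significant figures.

99.6 mA

X_L = ωL = 12.8 Ω
Z = 140 + j12.8 Ω
|Z| = √(140² + 12.8²) = 141 Ω
I = V/|Z| = 14/141 = 99.6 mA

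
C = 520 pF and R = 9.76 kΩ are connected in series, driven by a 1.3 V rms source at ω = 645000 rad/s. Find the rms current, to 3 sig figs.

X_C = 1/(ωC) = 2980 Ω
Z = 9760 − j2980 Ω
|Z| = √(9760² + 2980²) = 10200 Ω
I = V/|Z| = 1.3/10200 = 127 μA

127 μA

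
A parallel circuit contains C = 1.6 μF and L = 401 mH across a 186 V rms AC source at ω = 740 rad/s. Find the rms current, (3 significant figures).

X_L = ωL = 297 Ω
X_C = 1/(ωC) = 845 Ω
Parallel: admittances add. Y = 1/(jωL) + jωC
Y = (0 − j0.00219) S
|Y| = 0.00219 S → |Z| = 1/|Y| = 457 Ω, ∠Z = −∠Y = 90.0°
I = V/|Z| = 186/457 = 407 mA

407 mA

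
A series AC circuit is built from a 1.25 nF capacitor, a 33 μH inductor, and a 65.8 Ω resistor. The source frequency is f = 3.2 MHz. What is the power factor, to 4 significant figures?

ω = 2πf = 2.011e+07 rad/s
X_L = ωL = 663.5 Ω
X_C = 1/(ωC) = 39.79 Ω
Net reactance X = X_L − X_C = 623.7 Ω
Z = 65.80 + j623.7 Ω
|Z| = √(65.80² + 623.7²) = 627.2 Ω
∠Z = arctan(623.7/65.80) = 83.98°
cos φ = cos(83.98°) = 0.1049

0.1049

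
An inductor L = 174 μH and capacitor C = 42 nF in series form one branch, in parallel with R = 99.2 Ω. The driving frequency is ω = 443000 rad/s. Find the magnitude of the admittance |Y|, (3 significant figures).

44.0 mS

X_L = ωL = 77.1 Ω
X_C = 1/(ωC) = 53.7 Ω
Branch 1: Z₁ = R = 99.2 Ω
Branch 2 (series LC): Z₂ = j(X_L − X_C) = j23.3 Ω
Parallel: Z = Z₁Z₂/(Z₁+Z₂), |Z| = 22.7 Ω, ∠Z = 76.8°
|Y| = 1/|Z| = 44.0 mS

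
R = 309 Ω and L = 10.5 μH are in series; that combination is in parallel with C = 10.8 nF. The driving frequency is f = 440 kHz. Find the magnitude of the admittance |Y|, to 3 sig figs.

ω = 2πf = 2.765e+06 rad/s
X_L = ωL = 29.0 Ω
X_C = 1/(ωC) = 33.5 Ω
Branch 1 (R+jX_L): Z₁ = 309 + j29.0 Ω, |Z₁| = 310 Ω
Branch 2 (−jX_C): Z₂ = −j33.5 Ω
Parallel: Z = Z₁Z₂/(Z₁+Z₂), |Z| = 33.6 Ω, ∠Z = -83.8°
|Y| = 1/|Z| = 29.7 mS

29.7 mS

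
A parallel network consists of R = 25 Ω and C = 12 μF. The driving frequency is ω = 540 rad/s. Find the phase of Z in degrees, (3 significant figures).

X_C = 1/(ωC) = 154 Ω
Parallel: admittances add. Y = 1/R + jωC
Y = (0.0400 + j0.00648) S
|Y| = 0.0405 S → |Z| = 1/|Y| = 24.7 Ω, ∠Z = −∠Y = -9.20°

-9.20°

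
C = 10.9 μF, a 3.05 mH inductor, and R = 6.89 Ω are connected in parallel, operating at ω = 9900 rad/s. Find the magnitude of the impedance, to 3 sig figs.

6.12 Ω

X_L = ωL = 30.2 Ω
X_C = 1/(ωC) = 9.27 Ω
Parallel: admittances add. Y = 1/R + 1/(jωL) + jωC
Y = (0.145 + j0.0748) S
|Y| = 0.163 S → |Z| = 1/|Y| = 6.12 Ω, ∠Z = −∠Y = -27.3°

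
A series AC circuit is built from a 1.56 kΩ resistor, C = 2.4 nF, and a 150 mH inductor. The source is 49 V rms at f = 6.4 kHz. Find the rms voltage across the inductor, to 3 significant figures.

ω = 2πf = 40210 rad/s
X_L = ωL = 6030 Ω
X_C = 1/(ωC) = 10400 Ω
Net reactance X = X_L − X_C = -4330 Ω
Z = 1560 − j4330 Ω
|Z| = √(1560² + 4330²) = 4600 Ω
I = V/|Z| = 10.6 mA
V_L = I·|Z_L| = 0.0106 × 6030 = 64.2 V

64.2 V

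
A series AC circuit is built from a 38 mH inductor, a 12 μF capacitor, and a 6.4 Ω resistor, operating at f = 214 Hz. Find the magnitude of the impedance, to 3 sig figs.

12.6 Ω

ω = 2πf = 1345 rad/s
X_L = ωL = 51.1 Ω
X_C = 1/(ωC) = 62.0 Ω
Net reactance X = X_L − X_C = -10.9 Ω
Z = 6.40 − j10.9 Ω
|Z| = √(6.40² + 10.9²) = 12.6 Ω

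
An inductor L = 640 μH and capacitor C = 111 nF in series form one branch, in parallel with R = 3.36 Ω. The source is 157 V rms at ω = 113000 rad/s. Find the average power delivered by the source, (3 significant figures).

X_L = ωL = 72.3 Ω
X_C = 1/(ωC) = 79.7 Ω
Branch 1: Z₁ = R = 3.36 Ω
Branch 2 (series LC): Z₂ = j(X_L − X_C) = −j7.41 Ω
Parallel: Z = Z₁Z₂/(Z₁+Z₂), |Z| = 3.06 Ω, ∠Z = -24.4°
I = V/|Z| = 51.3 A
P = VI cos φ = 157 × 51.3 × cos(-24.4°) = 7.34 kW

7.34 kW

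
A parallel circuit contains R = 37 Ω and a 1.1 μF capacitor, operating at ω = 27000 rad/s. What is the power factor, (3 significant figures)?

X_C = 1/(ωC) = 33.7 Ω
Parallel: admittances add. Y = 1/R + jωC
Y = (0.0270 + j0.0297) S
|Y| = 0.0402 S → |Z| = 1/|Y| = 24.9 Ω, ∠Z = −∠Y = -47.7°
cos φ = cos(-47.7°) = 0.673

0.673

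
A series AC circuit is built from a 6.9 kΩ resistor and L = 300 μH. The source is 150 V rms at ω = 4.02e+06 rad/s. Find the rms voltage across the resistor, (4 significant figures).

147.8 V

X_L = ωL = 1206 Ω
Z = 6900 + j1206 Ω
|Z| = √(6900² + 1206²) = 7005 Ω
I = V/|Z| = 21.41 mA
V_R = I·|Z_R| = 0.02141 × 6900 = 147.8 V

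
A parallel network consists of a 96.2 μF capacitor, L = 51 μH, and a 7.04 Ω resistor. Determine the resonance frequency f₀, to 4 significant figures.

2.272 kHz

ω₀ = 1/√(LC) = 1/√(5.1e-05 × 9.62e-05) = 14280 rad/s
f₀ = ω₀/(2π) = 2.272 kHz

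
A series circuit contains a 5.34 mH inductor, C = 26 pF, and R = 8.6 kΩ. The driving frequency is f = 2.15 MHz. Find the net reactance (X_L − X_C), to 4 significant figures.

ω = 2πf = 1.351e+07 rad/s
X_L = ωL = 72140 Ω
X_C = 1/(ωC) = 2847 Ω
X = 72140 − 2847 = 69290 Ω

69290 Ω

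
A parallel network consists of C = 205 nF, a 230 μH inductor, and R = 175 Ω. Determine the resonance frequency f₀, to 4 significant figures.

ω₀ = 1/√(LC) = 1/√(0.00023 × 2.05e-07) = 145600 rad/s
f₀ = ω₀/(2π) = 23.18 kHz

23.18 kHz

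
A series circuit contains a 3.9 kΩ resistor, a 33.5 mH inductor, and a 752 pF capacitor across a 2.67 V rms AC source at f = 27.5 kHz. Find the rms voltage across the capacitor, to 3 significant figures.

4.73 V

ω = 2πf = 172800 rad/s
X_L = ωL = 5790 Ω
X_C = 1/(ωC) = 7700 Ω
Net reactance X = X_L − X_C = -1910 Ω
Z = 3900 − j1910 Ω
|Z| = √(3900² + 1910²) = 4340 Ω
I = V/|Z| = 615 μA
V_C = I·|Z_C| = 0.000615 × 7700 = 4.73 V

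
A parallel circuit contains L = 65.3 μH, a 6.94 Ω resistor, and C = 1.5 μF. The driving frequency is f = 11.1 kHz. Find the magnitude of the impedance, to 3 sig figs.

5.42 Ω

ω = 2πf = 69740 rad/s
X_L = ωL = 4.55 Ω
X_C = 1/(ωC) = 9.56 Ω
Parallel: admittances add. Y = 1/R + 1/(jωL) + jωC
Y = (0.144 − j0.115) S
|Y| = 0.184 S → |Z| = 1/|Y| = 5.42 Ω, ∠Z = −∠Y = 38.6°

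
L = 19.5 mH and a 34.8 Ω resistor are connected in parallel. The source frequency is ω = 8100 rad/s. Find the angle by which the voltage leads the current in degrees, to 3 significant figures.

12.4°

X_L = ωL = 158 Ω
Parallel: admittances add. Y = 1/R + 1/(jωL)
Y = (0.0287 − j0.00633) S
|Y| = 0.0294 S → |Z| = 1/|Y| = 34.0 Ω, ∠Z = −∠Y = 12.4°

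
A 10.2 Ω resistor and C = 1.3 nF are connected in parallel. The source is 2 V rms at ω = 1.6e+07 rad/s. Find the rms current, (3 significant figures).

200 mA

X_C = 1/(ωC) = 48.1 Ω
Parallel: admittances add. Y = 1/R + jωC
Y = (0.0980 + j0.0208) S
|Y| = 0.100 S → |Z| = 1/|Y| = 9.98 Ω, ∠Z = −∠Y = -12.0°
I = V/|Z| = 2/9.98 = 200 mA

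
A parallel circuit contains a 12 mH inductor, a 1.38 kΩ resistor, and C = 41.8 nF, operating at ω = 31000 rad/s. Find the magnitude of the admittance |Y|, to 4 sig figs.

X_L = ωL = 372.0 Ω
X_C = 1/(ωC) = 771.7 Ω
Parallel: admittances add. Y = 1/R + 1/(jωL) + jωC
Y = (0.0007246 − j0.001392) S
|Y| = 0.001570 S → |Z| = 1/|Y| = 637.1 Ω, ∠Z = −∠Y = 62.51°

1.570 mS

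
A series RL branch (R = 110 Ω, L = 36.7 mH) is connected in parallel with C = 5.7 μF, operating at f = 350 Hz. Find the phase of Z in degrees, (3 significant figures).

ω = 2πf = 2199 rad/s
X_L = ωL = 80.7 Ω
X_C = 1/(ωC) = 79.8 Ω
Branch 1 (R+jX_L): Z₁ = 110 + j80.7 Ω, |Z₁| = 136 Ω
Branch 2 (−jX_C): Z₂ = −j79.8 Ω
Parallel: Z = Z₁Z₂/(Z₁+Z₂), |Z| = 98.9 Ω, ∠Z = -54.2°

-54.2°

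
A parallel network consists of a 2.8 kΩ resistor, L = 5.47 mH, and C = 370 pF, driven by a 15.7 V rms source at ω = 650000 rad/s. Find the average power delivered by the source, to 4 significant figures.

88.03 mW

X_L = ωL = 3556 Ω
X_C = 1/(ωC) = 4158 Ω
Parallel: admittances add. Y = 1/R + 1/(jωL) + jωC
Y = (0.0003571 − j4.075e-05) S
|Y| = 0.0003595 S → |Z| = 1/|Y| = 2782 Ω, ∠Z = −∠Y = 6.510°
I = V/|Z| = 5.644 mA
P = VI cos φ = 15.7 × 0.005644 × cos(6.510°) = 88.03 mW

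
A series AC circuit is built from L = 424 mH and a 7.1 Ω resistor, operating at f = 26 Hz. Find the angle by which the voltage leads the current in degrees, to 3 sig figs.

ω = 2πf = 163.4 rad/s
X_L = ωL = 69.3 Ω
Z = 7.10 + j69.3 Ω
|Z| = √(7.10² + 69.3²) = 69.6 Ω
∠Z = arctan(69.3/7.10) = 84.1°

84.1°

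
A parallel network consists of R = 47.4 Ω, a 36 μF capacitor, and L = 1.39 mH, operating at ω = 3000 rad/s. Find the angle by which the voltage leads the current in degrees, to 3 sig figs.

80.9°

X_L = ωL = 4.17 Ω
X_C = 1/(ωC) = 9.26 Ω
Parallel: admittances add. Y = 1/R + 1/(jωL) + jωC
Y = (0.0211 − j0.132) S
|Y| = 0.133 S → |Z| = 1/|Y| = 7.49 Ω, ∠Z = −∠Y = 80.9°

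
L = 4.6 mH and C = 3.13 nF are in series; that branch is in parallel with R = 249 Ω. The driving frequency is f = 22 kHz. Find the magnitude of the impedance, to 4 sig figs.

246.3 Ω

ω = 2πf = 138200 rad/s
X_L = ωL = 635.9 Ω
X_C = 1/(ωC) = 2311 Ω
Branch 1: Z₁ = R = 249.0 Ω
Branch 2 (series LC): Z₂ = j(X_L − X_C) = −j1675 Ω
Parallel: Z = Z₁Z₂/(Z₁+Z₂), |Z| = 246.3 Ω, ∠Z = -8.453°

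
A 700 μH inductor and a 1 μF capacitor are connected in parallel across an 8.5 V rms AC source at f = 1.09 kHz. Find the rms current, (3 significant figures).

1.71 A

ω = 2πf = 6849 rad/s
X_L = ωL = 4.79 Ω
X_C = 1/(ωC) = 146 Ω
Parallel: admittances add. Y = 1/(jωL) + jωC
Y = (0 − j0.202) S
|Y| = 0.202 S → |Z| = 1/|Y| = 4.96 Ω, ∠Z = −∠Y = 90.0°
I = V/|Z| = 8.5/4.96 = 1.71 A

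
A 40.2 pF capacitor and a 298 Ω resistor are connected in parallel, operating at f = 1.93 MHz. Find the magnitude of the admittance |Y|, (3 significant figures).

3.39 mS

ω = 2πf = 1.213e+07 rad/s
X_C = 1/(ωC) = 2050 Ω
Parallel: admittances add. Y = 1/R + jωC
Y = (0.00336 + j0.000487) S
|Y| = 0.00339 S → |Z| = 1/|Y| = 295 Ω, ∠Z = −∠Y = -8.27°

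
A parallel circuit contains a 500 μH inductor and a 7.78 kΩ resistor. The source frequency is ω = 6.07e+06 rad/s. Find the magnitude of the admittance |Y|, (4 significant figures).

353.7 μS

X_L = ωL = 3035 Ω
Parallel: admittances add. Y = 1/R + 1/(jωL)
Y = (0.0001285 − j0.0003295) S
|Y| = 0.0003537 S → |Z| = 1/|Y| = 2827 Ω, ∠Z = −∠Y = 68.69°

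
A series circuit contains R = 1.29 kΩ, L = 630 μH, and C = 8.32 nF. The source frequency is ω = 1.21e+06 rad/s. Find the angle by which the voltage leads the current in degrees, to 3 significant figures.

27.2°

X_L = ωL = 762 Ω
X_C = 1/(ωC) = 99.3 Ω
Net reactance X = X_L − X_C = 663 Ω
Z = 1290 + j663 Ω
|Z| = √(1290² + 663²) = 1450 Ω
∠Z = arctan(663/1290) = 27.2°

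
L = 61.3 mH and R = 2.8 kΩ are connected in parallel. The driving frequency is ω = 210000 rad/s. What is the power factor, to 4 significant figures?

0.9772

X_L = ωL = 12870 Ω
Parallel: admittances add. Y = 1/R + 1/(jωL)
Y = (0.0003571 − j7.768e-05) S
|Y| = 0.0003655 S → |Z| = 1/|Y| = 2736 Ω, ∠Z = −∠Y = 12.27°
cos φ = cos(12.27°) = 0.9772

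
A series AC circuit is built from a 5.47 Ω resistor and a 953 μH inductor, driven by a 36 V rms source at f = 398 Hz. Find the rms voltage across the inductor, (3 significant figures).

14.4 V

ω = 2πf = 2501 rad/s
X_L = ωL = 2.38 Ω
Z = 5.47 + j2.38 Ω
|Z| = √(5.47² + 2.38²) = 5.97 Ω
I = V/|Z| = 6.03 A
V_L = I·|Z_L| = 6.03 × 2.38 = 14.4 V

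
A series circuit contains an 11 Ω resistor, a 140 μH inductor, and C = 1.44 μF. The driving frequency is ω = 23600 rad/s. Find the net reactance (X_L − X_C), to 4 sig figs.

-26.12 Ω

X_L = ωL = 3.304 Ω
X_C = 1/(ωC) = 29.43 Ω
X = 3.304 − 29.43 = -26.12 Ω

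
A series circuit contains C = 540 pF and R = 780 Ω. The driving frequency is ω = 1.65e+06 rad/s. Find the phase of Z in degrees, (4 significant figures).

-55.20°

X_C = 1/(ωC) = 1122 Ω
Z = 780.0 − j1122 Ω
|Z| = √(780.0² + 1122²) = 1367 Ω
∠Z = arctan(-1122/780.0) = -55.20°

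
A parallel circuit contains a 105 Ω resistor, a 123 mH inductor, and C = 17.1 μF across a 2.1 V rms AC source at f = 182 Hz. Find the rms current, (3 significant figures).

32.9 mA

ω = 2πf = 1144 rad/s
X_L = ωL = 141 Ω
X_C = 1/(ωC) = 51.1 Ω
Parallel: admittances add. Y = 1/R + 1/(jωL) + jωC
Y = (0.00952 + j0.0124) S
|Y| = 0.0157 S → |Z| = 1/|Y| = 63.8 Ω, ∠Z = −∠Y = -52.6°
I = V/|Z| = 2.1/63.8 = 32.9 mA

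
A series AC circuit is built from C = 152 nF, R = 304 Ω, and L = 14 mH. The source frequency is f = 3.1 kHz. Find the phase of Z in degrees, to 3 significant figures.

ω = 2πf = 19480 rad/s
X_L = ωL = 273 Ω
X_C = 1/(ωC) = 338 Ω
Net reactance X = X_L − X_C = -65.1 Ω
Z = 304 − j65.1 Ω
|Z| = √(304² + 65.1²) = 311 Ω
∠Z = arctan(-65.1/304) = -12.1°

-12.1°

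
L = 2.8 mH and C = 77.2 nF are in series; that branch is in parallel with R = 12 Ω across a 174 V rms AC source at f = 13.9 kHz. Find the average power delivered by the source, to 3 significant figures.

2.52 kW

ω = 2πf = 87340 rad/s
X_L = ωL = 245 Ω
X_C = 1/(ωC) = 148 Ω
Branch 1: Z₁ = R = 12.0 Ω
Branch 2 (series LC): Z₂ = j(X_L − X_C) = j96.2 Ω
Parallel: Z = Z₁Z₂/(Z₁+Z₂), |Z| = 11.9 Ω, ∠Z = 7.11°
I = V/|Z| = 14.6 A
P = VI cos φ = 174 × 14.6 × cos(7.11°) = 2.52 kW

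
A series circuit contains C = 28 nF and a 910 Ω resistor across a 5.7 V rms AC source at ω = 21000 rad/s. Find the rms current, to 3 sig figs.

X_C = 1/(ωC) = 1700 Ω
Z = 910 − j1700 Ω
|Z| = √(910² + 1700²) = 1930 Ω
I = V/|Z| = 5.7/1930 = 2.96 mA

2.96 mA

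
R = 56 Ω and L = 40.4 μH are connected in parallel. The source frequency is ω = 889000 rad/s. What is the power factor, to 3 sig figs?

0.540

X_L = ωL = 35.9 Ω
Parallel: admittances add. Y = 1/R + 1/(jωL)
Y = (0.0179 − j0.0278) S
|Y| = 0.0331 S → |Z| = 1/|Y| = 30.2 Ω, ∠Z = −∠Y = 57.3°
cos φ = cos(57.3°) = 0.540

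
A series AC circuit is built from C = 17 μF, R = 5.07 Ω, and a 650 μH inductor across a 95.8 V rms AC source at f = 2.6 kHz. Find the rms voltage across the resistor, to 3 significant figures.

ω = 2πf = 16340 rad/s
X_L = ωL = 10.6 Ω
X_C = 1/(ωC) = 3.60 Ω
Net reactance X = X_L − X_C = 7.02 Ω
Z = 5.07 + j7.02 Ω
|Z| = √(5.07² + 7.02²) = 8.66 Ω
I = V/|Z| = 11.1 A
V_R = I·|Z_R| = 11.1 × 5.07 = 56.1 V

56.1 V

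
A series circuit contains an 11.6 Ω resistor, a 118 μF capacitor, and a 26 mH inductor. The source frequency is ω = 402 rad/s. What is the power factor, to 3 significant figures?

X_L = ωL = 10.5 Ω
X_C = 1/(ωC) = 21.1 Ω
Net reactance X = X_L − X_C = -10.6 Ω
Z = 11.6 − j10.6 Ω
|Z| = √(11.6² + 10.6²) = 15.7 Ω
∠Z = arctan(-10.6/11.6) = -42.5°
cos φ = cos(-42.5°) = 0.737

0.737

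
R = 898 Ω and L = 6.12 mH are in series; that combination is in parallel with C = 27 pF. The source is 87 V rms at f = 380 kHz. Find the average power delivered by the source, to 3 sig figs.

31.7 mW

ω = 2πf = 2.388e+06 rad/s
X_L = ωL = 14600 Ω
X_C = 1/(ωC) = 15500 Ω
Branch 1 (R+jX_L): Z₁ = 898 + j14600 Ω, |Z₁| = 14600 Ω
Branch 2 (−jX_C): Z₂ = −j15500 Ω
Parallel: Z = Z₁Z₂/(Z₁+Z₂), |Z| = 179000 Ω, ∠Z = 41.5°
I = V/|Z| = 487 μA
P = VI cos φ = 87 × 0.000487 × cos(41.5°) = 31.7 mW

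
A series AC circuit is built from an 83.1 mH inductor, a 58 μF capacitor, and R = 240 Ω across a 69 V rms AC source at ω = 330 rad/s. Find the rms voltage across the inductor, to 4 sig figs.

7.842 V

X_L = ωL = 27.42 Ω
X_C = 1/(ωC) = 52.25 Ω
Net reactance X = X_L − X_C = -24.82 Ω
Z = 240.0 − j24.82 Ω
|Z| = √(240.0² + 24.82²) = 241.3 Ω
I = V/|Z| = 286.0 mA
V_L = I·|Z_L| = 0.2860 × 27.42 = 7.842 V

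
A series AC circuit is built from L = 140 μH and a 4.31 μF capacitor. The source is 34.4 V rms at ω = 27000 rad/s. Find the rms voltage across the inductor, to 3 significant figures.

X_L = ωL = 3.78 Ω
X_C = 1/(ωC) = 8.59 Ω
Net reactance X = X_L − X_C = -4.81 Ω
Z = − j4.81 Ω
|Z| = √(0² + 4.81²) = 4.81 Ω
I = V/|Z| = 7.15 A
V_L = I·|Z_L| = 7.15 × 3.78 = 27.0 V

27.0 V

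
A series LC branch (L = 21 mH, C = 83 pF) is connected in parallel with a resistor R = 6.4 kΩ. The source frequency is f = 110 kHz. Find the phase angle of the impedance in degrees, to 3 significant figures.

-65.5°

ω = 2πf = 691200 rad/s
X_L = ωL = 14500 Ω
X_C = 1/(ωC) = 17400 Ω
Branch 1: Z₁ = R = 6400 Ω
Branch 2 (series LC): Z₂ = j(X_L − X_C) = −j2920 Ω
Parallel: Z = Z₁Z₂/(Z₁+Z₂), |Z| = 2660 Ω, ∠Z = -65.5°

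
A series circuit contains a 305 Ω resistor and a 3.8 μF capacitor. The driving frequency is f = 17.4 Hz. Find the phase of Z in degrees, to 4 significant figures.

-82.78°

ω = 2πf = 109.3 rad/s
X_C = 1/(ωC) = 2407 Ω
Z = 305.0 − j2407 Ω
|Z| = √(305.0² + 2407²) = 2426 Ω
∠Z = arctan(-2407/305.0) = -82.78°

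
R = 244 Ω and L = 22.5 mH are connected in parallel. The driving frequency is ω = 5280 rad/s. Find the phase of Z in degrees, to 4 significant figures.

64.04°

X_L = ωL = 118.8 Ω
Parallel: admittances add. Y = 1/R + 1/(jωL)
Y = (0.004098 − j0.008418) S
|Y| = 0.009362 S → |Z| = 1/|Y| = 106.8 Ω, ∠Z = −∠Y = 64.04°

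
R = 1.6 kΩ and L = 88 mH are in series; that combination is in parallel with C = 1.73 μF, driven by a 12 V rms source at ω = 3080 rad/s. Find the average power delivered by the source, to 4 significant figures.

87.49 mW

X_L = ωL = 271.0 Ω
X_C = 1/(ωC) = 187.7 Ω
Branch 1 (R+jX_L): Z₁ = 1600 + j271.0 Ω, |Z₁| = 1623 Ω
Branch 2 (−jX_C): Z₂ = −j187.7 Ω
Parallel: Z = Z₁Z₂/(Z₁+Z₂), |Z| = 190.1 Ω, ∠Z = -83.37°
I = V/|Z| = 63.13 mA
P = VI cos φ = 12 × 0.06313 × cos(-83.37°) = 87.49 mW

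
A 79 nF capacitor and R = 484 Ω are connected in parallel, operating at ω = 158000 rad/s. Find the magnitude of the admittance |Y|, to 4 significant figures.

12.65 mS

X_C = 1/(ωC) = 80.12 Ω
Parallel: admittances add. Y = 1/R + jωC
Y = (0.002066 + j0.01248) S
|Y| = 0.01265 S → |Z| = 1/|Y| = 79.04 Ω, ∠Z = −∠Y = -80.60°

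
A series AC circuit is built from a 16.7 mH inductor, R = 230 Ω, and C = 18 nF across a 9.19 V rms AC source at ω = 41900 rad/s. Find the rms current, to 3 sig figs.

X_L = ωL = 700 Ω
X_C = 1/(ωC) = 1330 Ω
Net reactance X = X_L − X_C = -626 Ω
Z = 230 − j626 Ω
|Z| = √(230² + 626²) = 667 Ω
I = V/|Z| = 9.19/667 = 13.8 mA

13.8 mA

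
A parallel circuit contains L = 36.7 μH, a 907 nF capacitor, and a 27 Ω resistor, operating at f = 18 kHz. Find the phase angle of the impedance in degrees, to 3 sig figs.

ω = 2πf = 113100 rad/s
X_L = ωL = 4.15 Ω
X_C = 1/(ωC) = 9.75 Ω
Parallel: admittances add. Y = 1/R + 1/(jωL) + jωC
Y = (0.0370 − j0.138) S
|Y| = 0.143 S → |Z| = 1/|Y| = 6.98 Ω, ∠Z = −∠Y = 75.0°

75.0°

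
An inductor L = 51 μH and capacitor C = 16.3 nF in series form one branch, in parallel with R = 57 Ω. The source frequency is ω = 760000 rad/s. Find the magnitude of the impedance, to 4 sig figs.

X_L = ωL = 38.76 Ω
X_C = 1/(ωC) = 80.72 Ω
Branch 1: Z₁ = R = 57.00 Ω
Branch 2 (series LC): Z₂ = j(X_L − X_C) = −j41.96 Ω
Parallel: Z = Z₁Z₂/(Z₁+Z₂), |Z| = 33.79 Ω, ∠Z = -53.64°

33.79 Ω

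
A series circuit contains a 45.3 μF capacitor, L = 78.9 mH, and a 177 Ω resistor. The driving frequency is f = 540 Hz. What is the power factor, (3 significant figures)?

ω = 2πf = 3393 rad/s
X_L = ωL = 268 Ω
X_C = 1/(ωC) = 6.51 Ω
Net reactance X = X_L − X_C = 261 Ω
Z = 177 + j261 Ω
|Z| = √(177² + 261²) = 316 Ω
∠Z = arctan(261/177) = 55.9°
cos φ = cos(55.9°) = 0.561

0.561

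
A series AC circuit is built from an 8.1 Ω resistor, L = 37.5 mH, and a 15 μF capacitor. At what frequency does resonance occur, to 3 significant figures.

212 Hz

ω₀ = 1/√(LC) = 1/√(0.0375 × 1.5e-05) = 1333 rad/s
f₀ = ω₀/(2π) = 212 Hz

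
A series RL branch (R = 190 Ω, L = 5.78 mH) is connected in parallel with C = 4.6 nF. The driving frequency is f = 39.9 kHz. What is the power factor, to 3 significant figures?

ω = 2πf = 250700 rad/s
X_L = ωL = 1450 Ω
X_C = 1/(ωC) = 867 Ω
Branch 1 (R+jX_L): Z₁ = 190 + j1450 Ω, |Z₁| = 1460 Ω
Branch 2 (−jX_C): Z₂ = −j867 Ω
Parallel: Z = Z₁Z₂/(Z₁+Z₂), |Z| = 2070 Ω, ∠Z = -79.4°
cos φ = cos(-79.4°) = 0.184

0.184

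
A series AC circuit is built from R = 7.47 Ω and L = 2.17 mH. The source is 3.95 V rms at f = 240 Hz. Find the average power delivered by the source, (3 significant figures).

ω = 2πf = 1508 rad/s
X_L = ωL = 3.27 Ω
Z = 7.47 + j3.27 Ω
|Z| = √(7.47² + 3.27²) = 8.16 Ω
∠Z = arctan(3.27/7.47) = 23.7°
I = V/|Z| = 484 mA
P = VI cos φ = 3.95 × 0.484 × cos(23.7°) = 1.75 W

1.75 W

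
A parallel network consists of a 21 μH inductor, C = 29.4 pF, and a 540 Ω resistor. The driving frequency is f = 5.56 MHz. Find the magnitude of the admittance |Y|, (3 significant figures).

1.88 mS

ω = 2πf = 3.493e+07 rad/s
X_L = ωL = 734 Ω
X_C = 1/(ωC) = 974 Ω
Parallel: admittances add. Y = 1/R + 1/(jωL) + jωC
Y = (0.00185 − j0.000336) S
|Y| = 0.00188 S → |Z| = 1/|Y| = 531 Ω, ∠Z = −∠Y = 10.3°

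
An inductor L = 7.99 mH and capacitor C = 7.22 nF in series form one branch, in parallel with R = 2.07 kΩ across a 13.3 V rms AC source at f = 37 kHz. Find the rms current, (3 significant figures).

12.3 mA

ω = 2πf = 232500 rad/s
X_L = ωL = 1860 Ω
X_C = 1/(ωC) = 596 Ω
Branch 1: Z₁ = R = 2070 Ω
Branch 2 (series LC): Z₂ = j(X_L − X_C) = j1260 Ω
Parallel: Z = Z₁Z₂/(Z₁+Z₂), |Z| = 1080 Ω, ∠Z = 58.6°
I = V/|Z| = 13.3/1080 = 12.3 mA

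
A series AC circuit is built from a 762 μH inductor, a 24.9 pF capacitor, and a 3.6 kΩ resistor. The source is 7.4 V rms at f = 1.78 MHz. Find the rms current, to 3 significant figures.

1.21 mA

ω = 2πf = 1.118e+07 rad/s
X_L = ωL = 8520 Ω
X_C = 1/(ωC) = 3590 Ω
Net reactance X = X_L − X_C = 4930 Ω
Z = 3600 + j4930 Ω
|Z| = √(3600² + 4930²) = 6110 Ω
I = V/|Z| = 7.4/6110 = 1.21 mA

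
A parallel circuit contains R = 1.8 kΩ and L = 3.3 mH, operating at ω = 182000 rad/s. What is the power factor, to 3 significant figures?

0.317

X_L = ωL = 601 Ω
Parallel: admittances add. Y = 1/R + 1/(jωL)
Y = (0.000556 − j0.00167) S
|Y| = 0.00176 S → |Z| = 1/|Y| = 570 Ω, ∠Z = −∠Y = 71.5°
cos φ = cos(71.5°) = 0.317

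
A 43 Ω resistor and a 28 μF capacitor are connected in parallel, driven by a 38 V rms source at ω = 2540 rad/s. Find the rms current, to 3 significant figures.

X_C = 1/(ωC) = 14.1 Ω
Parallel: admittances add. Y = 1/R + jωC
Y = (0.0233 + j0.0711) S
|Y| = 0.0748 S → |Z| = 1/|Y| = 13.4 Ω, ∠Z = −∠Y = -71.9°
I = V/|Z| = 38/13.4 = 2.84 A

2.84 A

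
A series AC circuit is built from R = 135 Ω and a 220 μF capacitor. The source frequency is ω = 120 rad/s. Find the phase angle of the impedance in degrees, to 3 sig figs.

X_C = 1/(ωC) = 37.9 Ω
Z = 135 − j37.9 Ω
|Z| = √(135² + 37.9²) = 140 Ω
∠Z = arctan(-37.9/135) = -15.7°

-15.7°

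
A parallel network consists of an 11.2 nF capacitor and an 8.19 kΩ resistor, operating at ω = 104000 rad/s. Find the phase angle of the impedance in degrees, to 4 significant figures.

-84.02°

X_C = 1/(ωC) = 858.5 Ω
Parallel: admittances add. Y = 1/R + jωC
Y = (0.0001221 + j0.001165) S
|Y| = 0.001171 S → |Z| = 1/|Y| = 853.8 Ω, ∠Z = −∠Y = -84.02°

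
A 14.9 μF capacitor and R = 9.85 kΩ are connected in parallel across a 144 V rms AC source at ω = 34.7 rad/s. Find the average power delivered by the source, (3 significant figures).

2.11 W

X_C = 1/(ωC) = 1930 Ω
Parallel: admittances add. Y = 1/R + jωC
Y = (0.000102 + j0.000517) S
|Y| = 0.000527 S → |Z| = 1/|Y| = 1900 Ω, ∠Z = −∠Y = -78.9°
I = V/|Z| = 75.9 mA
P = VI cos φ = 144 × 0.0759 × cos(-78.9°) = 2.11 W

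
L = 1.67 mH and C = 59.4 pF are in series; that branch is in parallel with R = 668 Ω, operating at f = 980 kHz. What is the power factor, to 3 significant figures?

ω = 2πf = 6.158e+06 rad/s
X_L = ωL = 10300 Ω
X_C = 1/(ωC) = 2730 Ω
Branch 1: Z₁ = R = 668 Ω
Branch 2 (series LC): Z₂ = j(X_L − X_C) = j7550 Ω
Parallel: Z = Z₁Z₂/(Z₁+Z₂), |Z| = 665 Ω, ∠Z = 5.06°
cos φ = cos(5.06°) = 0.996

0.996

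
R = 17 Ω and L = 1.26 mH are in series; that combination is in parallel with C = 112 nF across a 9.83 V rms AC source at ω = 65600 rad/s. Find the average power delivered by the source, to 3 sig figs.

X_L = ωL = 82.7 Ω
X_C = 1/(ωC) = 136 Ω
Branch 1 (R+jX_L): Z₁ = 17.0 + j82.7 Ω, |Z₁| = 84.4 Ω
Branch 2 (−jX_C): Z₂ = −j136 Ω
Parallel: Z = Z₁Z₂/(Z₁+Z₂), |Z| = 205 Ω, ∠Z = 60.7°
I = V/|Z| = 48.0 mA
P = VI cos φ = 9.83 × 0.0480 × cos(60.7°) = 231 mW

231 mW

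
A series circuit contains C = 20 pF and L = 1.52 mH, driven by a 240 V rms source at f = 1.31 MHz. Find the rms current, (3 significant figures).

ω = 2πf = 8.231e+06 rad/s
X_L = ωL = 12500 Ω
X_C = 1/(ωC) = 6070 Ω
Net reactance X = X_L − X_C = 6440 Ω
Z = j6440 Ω
|Z| = √(0² + 6440²) = 6440 Ω
I = V/|Z| = 240/6440 = 37.3 mA

37.3 mA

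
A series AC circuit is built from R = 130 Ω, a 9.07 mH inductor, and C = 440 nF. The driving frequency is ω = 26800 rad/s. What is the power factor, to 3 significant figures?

0.635

X_L = ωL = 243 Ω
X_C = 1/(ωC) = 84.8 Ω
Net reactance X = X_L − X_C = 158 Ω
Z = 130 + j158 Ω
|Z| = √(130² + 158²) = 205 Ω
∠Z = arctan(158/130) = 50.6°
cos φ = cos(50.6°) = 0.635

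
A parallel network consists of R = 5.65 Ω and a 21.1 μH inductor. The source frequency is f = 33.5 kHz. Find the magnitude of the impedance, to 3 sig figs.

3.49 Ω

ω = 2πf = 210500 rad/s
X_L = ωL = 4.44 Ω
Parallel: admittances add. Y = 1/R + 1/(jωL)
Y = (0.177 − j0.225) S
|Y| = 0.286 S → |Z| = 1/|Y| = 3.49 Ω, ∠Z = −∠Y = 51.8°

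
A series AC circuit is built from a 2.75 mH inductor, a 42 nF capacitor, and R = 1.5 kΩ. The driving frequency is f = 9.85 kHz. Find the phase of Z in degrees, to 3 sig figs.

ω = 2πf = 61890 rad/s
X_L = ωL = 170 Ω
X_C = 1/(ωC) = 385 Ω
Net reactance X = X_L − X_C = -215 Ω
Z = 1500 − j215 Ω
|Z| = √(1500² + 215²) = 1520 Ω
∠Z = arctan(-215/1500) = -8.14°

-8.14°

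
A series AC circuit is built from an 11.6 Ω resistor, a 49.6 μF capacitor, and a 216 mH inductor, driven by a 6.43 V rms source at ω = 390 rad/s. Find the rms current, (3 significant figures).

X_L = ωL = 84.2 Ω
X_C = 1/(ωC) = 51.7 Ω
Net reactance X = X_L − X_C = 32.5 Ω
Z = 11.6 + j32.5 Ω
|Z| = √(11.6² + 32.5²) = 34.5 Ω
I = V/|Z| = 6.43/34.5 = 186 mA

186 mA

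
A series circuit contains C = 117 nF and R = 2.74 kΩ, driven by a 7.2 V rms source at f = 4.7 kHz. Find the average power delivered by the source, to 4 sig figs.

18.71 mW

ω = 2πf = 29530 rad/s
X_C = 1/(ωC) = 289.4 Ω
Z = 2740 − j289.4 Ω
|Z| = √(2740² + 289.4²) = 2755 Ω
∠Z = arctan(-289.4/2740) = -6.030°
I = V/|Z| = 2.613 mA
P = VI cos φ = 7.2 × 0.002613 × cos(-6.030°) = 18.71 mW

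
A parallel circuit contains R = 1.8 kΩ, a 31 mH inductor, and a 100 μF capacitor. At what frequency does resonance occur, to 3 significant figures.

90.4 Hz

ω₀ = 1/√(LC) = 1/√(0.031 × 0.0001) = 568.0 rad/s
f₀ = ω₀/(2π) = 90.4 Hz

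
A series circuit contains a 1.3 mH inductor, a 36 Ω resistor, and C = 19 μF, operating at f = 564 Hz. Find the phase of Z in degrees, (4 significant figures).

-15.89°

ω = 2πf = 3544 rad/s
X_L = ωL = 4.607 Ω
X_C = 1/(ωC) = 14.85 Ω
Net reactance X = X_L − X_C = -10.25 Ω
Z = 36.00 − j10.25 Ω
|Z| = √(36.00² + 10.25²) = 37.43 Ω
∠Z = arctan(-10.25/36.00) = -15.89°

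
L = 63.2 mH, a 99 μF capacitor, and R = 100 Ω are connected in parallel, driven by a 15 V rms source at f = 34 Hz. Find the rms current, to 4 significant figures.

ω = 2πf = 213.6 rad/s
X_L = ωL = 13.50 Ω
X_C = 1/(ωC) = 47.28 Ω
Parallel: admittances add. Y = 1/R + 1/(jωL) + jωC
Y = (0.01000 − j0.05292) S
|Y| = 0.05385 S → |Z| = 1/|Y| = 18.57 Ω, ∠Z = −∠Y = 79.30°
I = V/|Z| = 15/18.57 = 807.8 mA

807.8 mA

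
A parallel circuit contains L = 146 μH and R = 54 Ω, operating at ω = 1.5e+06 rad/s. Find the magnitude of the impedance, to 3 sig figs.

52.4 Ω

X_L = ωL = 219 Ω
Parallel: admittances add. Y = 1/R + 1/(jωL)
Y = (0.0185 − j0.00457) S
|Y| = 0.0191 S → |Z| = 1/|Y| = 52.4 Ω, ∠Z = −∠Y = 13.9°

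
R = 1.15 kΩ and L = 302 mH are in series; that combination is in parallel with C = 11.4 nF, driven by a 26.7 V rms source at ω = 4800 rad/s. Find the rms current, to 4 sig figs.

13.32 mA

X_L = ωL = 1450 Ω
X_C = 1/(ωC) = 18270 Ω
Branch 1 (R+jX_L): Z₁ = 1150 + j1450 Ω, |Z₁| = 1850 Ω
Branch 2 (−jX_C): Z₂ = −j18270 Ω
Parallel: Z = Z₁Z₂/(Z₁+Z₂), |Z| = 2005 Ω, ∠Z = 47.66°
I = V/|Z| = 26.7/2005 = 13.32 mA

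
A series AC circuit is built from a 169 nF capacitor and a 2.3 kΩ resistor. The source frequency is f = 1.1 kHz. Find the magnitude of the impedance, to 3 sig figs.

ω = 2πf = 6912 rad/s
X_C = 1/(ωC) = 856 Ω
Z = 2300 − j856 Ω
|Z| = √(2300² + 856²) = 2450 Ω

2450 Ω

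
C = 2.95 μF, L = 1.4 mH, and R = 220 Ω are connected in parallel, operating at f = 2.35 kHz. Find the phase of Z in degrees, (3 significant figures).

46.7°

ω = 2πf = 14770 rad/s
X_L = ωL = 20.7 Ω
X_C = 1/(ωC) = 23.0 Ω
Parallel: admittances add. Y = 1/R + 1/(jωL) + jωC
Y = (0.00455 − j0.00482) S
|Y| = 0.00662 S → |Z| = 1/|Y| = 151 Ω, ∠Z = −∠Y = 46.7°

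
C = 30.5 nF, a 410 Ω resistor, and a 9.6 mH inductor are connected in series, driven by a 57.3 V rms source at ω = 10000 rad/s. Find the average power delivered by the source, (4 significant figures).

130.7 mW

X_L = ωL = 96.00 Ω
X_C = 1/(ωC) = 3279 Ω
Net reactance X = X_L − X_C = -3183 Ω
Z = 410.0 − j3183 Ω
|Z| = √(410.0² + 3183²) = 3209 Ω
∠Z = arctan(-3183/410.0) = -82.66°
I = V/|Z| = 17.86 mA
P = VI cos φ = 57.3 × 0.01786 × cos(-82.66°) = 130.7 mW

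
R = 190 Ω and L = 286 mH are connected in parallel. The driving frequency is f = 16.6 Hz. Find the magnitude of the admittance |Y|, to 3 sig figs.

33.9 mS

ω = 2πf = 104.3 rad/s
X_L = ωL = 29.8 Ω
Parallel: admittances add. Y = 1/R + 1/(jωL)
Y = (0.00526 − j0.0335) S
|Y| = 0.0339 S → |Z| = 1/|Y| = 29.5 Ω, ∠Z = −∠Y = 81.1°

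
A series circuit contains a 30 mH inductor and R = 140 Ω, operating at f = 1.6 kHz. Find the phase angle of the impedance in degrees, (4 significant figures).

65.10°

ω = 2πf = 10050 rad/s
X_L = ωL = 301.6 Ω
Z = 140.0 + j301.6 Ω
|Z| = √(140.0² + 301.6²) = 332.5 Ω
∠Z = arctan(301.6/140.0) = 65.10°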